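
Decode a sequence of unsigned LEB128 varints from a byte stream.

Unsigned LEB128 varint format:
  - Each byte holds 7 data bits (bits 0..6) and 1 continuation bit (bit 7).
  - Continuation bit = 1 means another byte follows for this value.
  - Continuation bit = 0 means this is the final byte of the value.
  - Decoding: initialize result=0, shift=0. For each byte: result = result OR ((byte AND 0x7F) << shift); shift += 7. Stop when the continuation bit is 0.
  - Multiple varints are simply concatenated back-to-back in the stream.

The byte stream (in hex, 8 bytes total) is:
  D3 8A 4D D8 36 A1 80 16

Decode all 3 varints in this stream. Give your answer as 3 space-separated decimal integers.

Answer: 1262931 7000 360481

Derivation:
  byte[0]=0xD3 cont=1 payload=0x53=83: acc |= 83<<0 -> acc=83 shift=7
  byte[1]=0x8A cont=1 payload=0x0A=10: acc |= 10<<7 -> acc=1363 shift=14
  byte[2]=0x4D cont=0 payload=0x4D=77: acc |= 77<<14 -> acc=1262931 shift=21 [end]
Varint 1: bytes[0:3] = D3 8A 4D -> value 1262931 (3 byte(s))
  byte[3]=0xD8 cont=1 payload=0x58=88: acc |= 88<<0 -> acc=88 shift=7
  byte[4]=0x36 cont=0 payload=0x36=54: acc |= 54<<7 -> acc=7000 shift=14 [end]
Varint 2: bytes[3:5] = D8 36 -> value 7000 (2 byte(s))
  byte[5]=0xA1 cont=1 payload=0x21=33: acc |= 33<<0 -> acc=33 shift=7
  byte[6]=0x80 cont=1 payload=0x00=0: acc |= 0<<7 -> acc=33 shift=14
  byte[7]=0x16 cont=0 payload=0x16=22: acc |= 22<<14 -> acc=360481 shift=21 [end]
Varint 3: bytes[5:8] = A1 80 16 -> value 360481 (3 byte(s))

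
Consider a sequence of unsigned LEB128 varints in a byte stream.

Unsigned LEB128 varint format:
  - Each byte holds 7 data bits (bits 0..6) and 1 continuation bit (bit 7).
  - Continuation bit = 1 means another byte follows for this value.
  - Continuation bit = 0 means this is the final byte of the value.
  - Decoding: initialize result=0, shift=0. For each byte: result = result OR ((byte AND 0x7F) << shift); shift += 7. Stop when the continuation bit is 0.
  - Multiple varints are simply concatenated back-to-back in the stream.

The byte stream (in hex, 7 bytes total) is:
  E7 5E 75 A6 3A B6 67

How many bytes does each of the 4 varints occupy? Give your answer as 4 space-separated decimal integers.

  byte[0]=0xE7 cont=1 payload=0x67=103: acc |= 103<<0 -> acc=103 shift=7
  byte[1]=0x5E cont=0 payload=0x5E=94: acc |= 94<<7 -> acc=12135 shift=14 [end]
Varint 1: bytes[0:2] = E7 5E -> value 12135 (2 byte(s))
  byte[2]=0x75 cont=0 payload=0x75=117: acc |= 117<<0 -> acc=117 shift=7 [end]
Varint 2: bytes[2:3] = 75 -> value 117 (1 byte(s))
  byte[3]=0xA6 cont=1 payload=0x26=38: acc |= 38<<0 -> acc=38 shift=7
  byte[4]=0x3A cont=0 payload=0x3A=58: acc |= 58<<7 -> acc=7462 shift=14 [end]
Varint 3: bytes[3:5] = A6 3A -> value 7462 (2 byte(s))
  byte[5]=0xB6 cont=1 payload=0x36=54: acc |= 54<<0 -> acc=54 shift=7
  byte[6]=0x67 cont=0 payload=0x67=103: acc |= 103<<7 -> acc=13238 shift=14 [end]
Varint 4: bytes[5:7] = B6 67 -> value 13238 (2 byte(s))

Answer: 2 1 2 2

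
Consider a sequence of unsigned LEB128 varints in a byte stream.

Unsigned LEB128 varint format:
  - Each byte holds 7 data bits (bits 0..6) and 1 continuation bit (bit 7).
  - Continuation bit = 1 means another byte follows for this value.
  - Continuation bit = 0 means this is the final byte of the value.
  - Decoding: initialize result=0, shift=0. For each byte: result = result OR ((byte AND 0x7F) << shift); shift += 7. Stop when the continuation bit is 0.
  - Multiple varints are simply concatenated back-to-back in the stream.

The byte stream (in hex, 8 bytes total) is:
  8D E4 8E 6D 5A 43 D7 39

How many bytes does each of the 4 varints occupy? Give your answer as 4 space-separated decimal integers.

Answer: 4 1 1 2

Derivation:
  byte[0]=0x8D cont=1 payload=0x0D=13: acc |= 13<<0 -> acc=13 shift=7
  byte[1]=0xE4 cont=1 payload=0x64=100: acc |= 100<<7 -> acc=12813 shift=14
  byte[2]=0x8E cont=1 payload=0x0E=14: acc |= 14<<14 -> acc=242189 shift=21
  byte[3]=0x6D cont=0 payload=0x6D=109: acc |= 109<<21 -> acc=228831757 shift=28 [end]
Varint 1: bytes[0:4] = 8D E4 8E 6D -> value 228831757 (4 byte(s))
  byte[4]=0x5A cont=0 payload=0x5A=90: acc |= 90<<0 -> acc=90 shift=7 [end]
Varint 2: bytes[4:5] = 5A -> value 90 (1 byte(s))
  byte[5]=0x43 cont=0 payload=0x43=67: acc |= 67<<0 -> acc=67 shift=7 [end]
Varint 3: bytes[5:6] = 43 -> value 67 (1 byte(s))
  byte[6]=0xD7 cont=1 payload=0x57=87: acc |= 87<<0 -> acc=87 shift=7
  byte[7]=0x39 cont=0 payload=0x39=57: acc |= 57<<7 -> acc=7383 shift=14 [end]
Varint 4: bytes[6:8] = D7 39 -> value 7383 (2 byte(s))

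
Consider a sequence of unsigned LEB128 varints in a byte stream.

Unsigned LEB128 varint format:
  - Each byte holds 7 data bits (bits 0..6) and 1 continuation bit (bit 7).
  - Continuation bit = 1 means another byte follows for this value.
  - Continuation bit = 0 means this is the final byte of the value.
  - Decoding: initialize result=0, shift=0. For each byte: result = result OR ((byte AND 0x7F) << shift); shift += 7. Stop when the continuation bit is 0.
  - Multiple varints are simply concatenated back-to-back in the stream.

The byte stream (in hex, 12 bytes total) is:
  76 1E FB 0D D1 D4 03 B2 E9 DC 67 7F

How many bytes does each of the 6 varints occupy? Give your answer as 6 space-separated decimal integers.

  byte[0]=0x76 cont=0 payload=0x76=118: acc |= 118<<0 -> acc=118 shift=7 [end]
Varint 1: bytes[0:1] = 76 -> value 118 (1 byte(s))
  byte[1]=0x1E cont=0 payload=0x1E=30: acc |= 30<<0 -> acc=30 shift=7 [end]
Varint 2: bytes[1:2] = 1E -> value 30 (1 byte(s))
  byte[2]=0xFB cont=1 payload=0x7B=123: acc |= 123<<0 -> acc=123 shift=7
  byte[3]=0x0D cont=0 payload=0x0D=13: acc |= 13<<7 -> acc=1787 shift=14 [end]
Varint 3: bytes[2:4] = FB 0D -> value 1787 (2 byte(s))
  byte[4]=0xD1 cont=1 payload=0x51=81: acc |= 81<<0 -> acc=81 shift=7
  byte[5]=0xD4 cont=1 payload=0x54=84: acc |= 84<<7 -> acc=10833 shift=14
  byte[6]=0x03 cont=0 payload=0x03=3: acc |= 3<<14 -> acc=59985 shift=21 [end]
Varint 4: bytes[4:7] = D1 D4 03 -> value 59985 (3 byte(s))
  byte[7]=0xB2 cont=1 payload=0x32=50: acc |= 50<<0 -> acc=50 shift=7
  byte[8]=0xE9 cont=1 payload=0x69=105: acc |= 105<<7 -> acc=13490 shift=14
  byte[9]=0xDC cont=1 payload=0x5C=92: acc |= 92<<14 -> acc=1520818 shift=21
  byte[10]=0x67 cont=0 payload=0x67=103: acc |= 103<<21 -> acc=217527474 shift=28 [end]
Varint 5: bytes[7:11] = B2 E9 DC 67 -> value 217527474 (4 byte(s))
  byte[11]=0x7F cont=0 payload=0x7F=127: acc |= 127<<0 -> acc=127 shift=7 [end]
Varint 6: bytes[11:12] = 7F -> value 127 (1 byte(s))

Answer: 1 1 2 3 4 1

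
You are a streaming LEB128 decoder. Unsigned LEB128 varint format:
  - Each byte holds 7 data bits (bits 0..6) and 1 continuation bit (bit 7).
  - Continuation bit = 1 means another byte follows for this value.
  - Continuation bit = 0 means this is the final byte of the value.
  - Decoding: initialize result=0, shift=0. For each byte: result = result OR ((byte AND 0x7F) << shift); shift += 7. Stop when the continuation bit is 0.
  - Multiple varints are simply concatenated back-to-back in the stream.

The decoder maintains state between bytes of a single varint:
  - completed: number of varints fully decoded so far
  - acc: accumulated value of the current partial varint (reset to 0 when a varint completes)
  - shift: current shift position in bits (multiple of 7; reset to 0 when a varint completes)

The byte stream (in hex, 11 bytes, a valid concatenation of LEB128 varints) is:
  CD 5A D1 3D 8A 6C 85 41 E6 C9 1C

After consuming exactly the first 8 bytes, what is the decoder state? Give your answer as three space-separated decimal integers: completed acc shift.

byte[0]=0xCD cont=1 payload=0x4D: acc |= 77<<0 -> completed=0 acc=77 shift=7
byte[1]=0x5A cont=0 payload=0x5A: varint #1 complete (value=11597); reset -> completed=1 acc=0 shift=0
byte[2]=0xD1 cont=1 payload=0x51: acc |= 81<<0 -> completed=1 acc=81 shift=7
byte[3]=0x3D cont=0 payload=0x3D: varint #2 complete (value=7889); reset -> completed=2 acc=0 shift=0
byte[4]=0x8A cont=1 payload=0x0A: acc |= 10<<0 -> completed=2 acc=10 shift=7
byte[5]=0x6C cont=0 payload=0x6C: varint #3 complete (value=13834); reset -> completed=3 acc=0 shift=0
byte[6]=0x85 cont=1 payload=0x05: acc |= 5<<0 -> completed=3 acc=5 shift=7
byte[7]=0x41 cont=0 payload=0x41: varint #4 complete (value=8325); reset -> completed=4 acc=0 shift=0

Answer: 4 0 0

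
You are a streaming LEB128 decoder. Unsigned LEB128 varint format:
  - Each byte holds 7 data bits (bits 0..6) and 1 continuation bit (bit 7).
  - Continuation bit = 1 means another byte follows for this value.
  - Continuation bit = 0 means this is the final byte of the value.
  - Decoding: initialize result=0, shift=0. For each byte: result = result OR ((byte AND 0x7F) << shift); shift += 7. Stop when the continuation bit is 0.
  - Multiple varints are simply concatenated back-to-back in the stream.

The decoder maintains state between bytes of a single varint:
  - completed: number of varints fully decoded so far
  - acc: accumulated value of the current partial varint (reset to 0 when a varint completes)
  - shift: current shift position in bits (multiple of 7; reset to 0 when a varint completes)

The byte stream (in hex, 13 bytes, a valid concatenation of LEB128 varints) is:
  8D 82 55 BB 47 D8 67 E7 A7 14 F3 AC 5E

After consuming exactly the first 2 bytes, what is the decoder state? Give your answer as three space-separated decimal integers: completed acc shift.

Answer: 0 269 14

Derivation:
byte[0]=0x8D cont=1 payload=0x0D: acc |= 13<<0 -> completed=0 acc=13 shift=7
byte[1]=0x82 cont=1 payload=0x02: acc |= 2<<7 -> completed=0 acc=269 shift=14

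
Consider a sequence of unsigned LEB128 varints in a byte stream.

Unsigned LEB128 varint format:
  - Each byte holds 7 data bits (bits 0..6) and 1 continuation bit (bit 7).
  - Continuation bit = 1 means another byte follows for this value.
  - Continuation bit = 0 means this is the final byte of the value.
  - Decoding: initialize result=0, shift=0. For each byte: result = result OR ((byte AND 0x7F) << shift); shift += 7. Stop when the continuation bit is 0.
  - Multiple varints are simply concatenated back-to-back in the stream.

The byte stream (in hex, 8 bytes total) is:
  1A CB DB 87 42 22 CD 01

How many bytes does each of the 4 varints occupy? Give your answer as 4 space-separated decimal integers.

  byte[0]=0x1A cont=0 payload=0x1A=26: acc |= 26<<0 -> acc=26 shift=7 [end]
Varint 1: bytes[0:1] = 1A -> value 26 (1 byte(s))
  byte[1]=0xCB cont=1 payload=0x4B=75: acc |= 75<<0 -> acc=75 shift=7
  byte[2]=0xDB cont=1 payload=0x5B=91: acc |= 91<<7 -> acc=11723 shift=14
  byte[3]=0x87 cont=1 payload=0x07=7: acc |= 7<<14 -> acc=126411 shift=21
  byte[4]=0x42 cont=0 payload=0x42=66: acc |= 66<<21 -> acc=138538443 shift=28 [end]
Varint 2: bytes[1:5] = CB DB 87 42 -> value 138538443 (4 byte(s))
  byte[5]=0x22 cont=0 payload=0x22=34: acc |= 34<<0 -> acc=34 shift=7 [end]
Varint 3: bytes[5:6] = 22 -> value 34 (1 byte(s))
  byte[6]=0xCD cont=1 payload=0x4D=77: acc |= 77<<0 -> acc=77 shift=7
  byte[7]=0x01 cont=0 payload=0x01=1: acc |= 1<<7 -> acc=205 shift=14 [end]
Varint 4: bytes[6:8] = CD 01 -> value 205 (2 byte(s))

Answer: 1 4 1 2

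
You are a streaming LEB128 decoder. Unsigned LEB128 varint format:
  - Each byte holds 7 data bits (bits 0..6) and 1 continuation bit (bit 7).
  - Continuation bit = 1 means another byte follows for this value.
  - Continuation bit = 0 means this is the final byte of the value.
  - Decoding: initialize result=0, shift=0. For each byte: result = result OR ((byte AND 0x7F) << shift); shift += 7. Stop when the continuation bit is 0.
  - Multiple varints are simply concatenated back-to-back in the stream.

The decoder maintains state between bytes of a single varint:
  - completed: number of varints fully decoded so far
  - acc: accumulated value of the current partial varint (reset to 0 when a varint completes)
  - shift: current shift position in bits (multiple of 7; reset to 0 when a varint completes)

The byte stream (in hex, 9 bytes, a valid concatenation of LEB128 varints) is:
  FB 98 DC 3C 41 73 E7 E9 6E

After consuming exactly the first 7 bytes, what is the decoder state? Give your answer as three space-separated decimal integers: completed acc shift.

byte[0]=0xFB cont=1 payload=0x7B: acc |= 123<<0 -> completed=0 acc=123 shift=7
byte[1]=0x98 cont=1 payload=0x18: acc |= 24<<7 -> completed=0 acc=3195 shift=14
byte[2]=0xDC cont=1 payload=0x5C: acc |= 92<<14 -> completed=0 acc=1510523 shift=21
byte[3]=0x3C cont=0 payload=0x3C: varint #1 complete (value=127339643); reset -> completed=1 acc=0 shift=0
byte[4]=0x41 cont=0 payload=0x41: varint #2 complete (value=65); reset -> completed=2 acc=0 shift=0
byte[5]=0x73 cont=0 payload=0x73: varint #3 complete (value=115); reset -> completed=3 acc=0 shift=0
byte[6]=0xE7 cont=1 payload=0x67: acc |= 103<<0 -> completed=3 acc=103 shift=7

Answer: 3 103 7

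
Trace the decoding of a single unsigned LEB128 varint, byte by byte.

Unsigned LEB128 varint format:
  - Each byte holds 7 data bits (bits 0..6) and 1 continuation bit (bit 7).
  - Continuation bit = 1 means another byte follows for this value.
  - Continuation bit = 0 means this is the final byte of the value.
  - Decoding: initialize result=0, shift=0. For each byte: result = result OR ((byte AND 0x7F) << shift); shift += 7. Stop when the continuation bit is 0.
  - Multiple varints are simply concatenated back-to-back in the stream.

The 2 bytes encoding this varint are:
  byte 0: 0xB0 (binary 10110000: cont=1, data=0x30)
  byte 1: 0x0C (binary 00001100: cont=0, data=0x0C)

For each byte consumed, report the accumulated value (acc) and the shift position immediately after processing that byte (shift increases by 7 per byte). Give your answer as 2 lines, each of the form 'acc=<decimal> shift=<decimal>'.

Answer: acc=48 shift=7
acc=1584 shift=14

Derivation:
byte 0=0xB0: payload=0x30=48, contrib = 48<<0 = 48; acc -> 48, shift -> 7
byte 1=0x0C: payload=0x0C=12, contrib = 12<<7 = 1536; acc -> 1584, shift -> 14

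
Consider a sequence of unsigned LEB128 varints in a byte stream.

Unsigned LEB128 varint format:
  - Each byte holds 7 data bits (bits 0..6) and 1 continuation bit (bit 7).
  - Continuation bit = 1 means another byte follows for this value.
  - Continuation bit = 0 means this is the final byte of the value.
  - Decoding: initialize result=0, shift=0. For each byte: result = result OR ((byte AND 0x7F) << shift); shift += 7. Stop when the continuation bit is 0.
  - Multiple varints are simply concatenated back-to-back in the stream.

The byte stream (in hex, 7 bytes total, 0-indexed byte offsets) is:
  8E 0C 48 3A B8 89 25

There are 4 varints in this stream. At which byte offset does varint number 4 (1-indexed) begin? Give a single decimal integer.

  byte[0]=0x8E cont=1 payload=0x0E=14: acc |= 14<<0 -> acc=14 shift=7
  byte[1]=0x0C cont=0 payload=0x0C=12: acc |= 12<<7 -> acc=1550 shift=14 [end]
Varint 1: bytes[0:2] = 8E 0C -> value 1550 (2 byte(s))
  byte[2]=0x48 cont=0 payload=0x48=72: acc |= 72<<0 -> acc=72 shift=7 [end]
Varint 2: bytes[2:3] = 48 -> value 72 (1 byte(s))
  byte[3]=0x3A cont=0 payload=0x3A=58: acc |= 58<<0 -> acc=58 shift=7 [end]
Varint 3: bytes[3:4] = 3A -> value 58 (1 byte(s))
  byte[4]=0xB8 cont=1 payload=0x38=56: acc |= 56<<0 -> acc=56 shift=7
  byte[5]=0x89 cont=1 payload=0x09=9: acc |= 9<<7 -> acc=1208 shift=14
  byte[6]=0x25 cont=0 payload=0x25=37: acc |= 37<<14 -> acc=607416 shift=21 [end]
Varint 4: bytes[4:7] = B8 89 25 -> value 607416 (3 byte(s))

Answer: 4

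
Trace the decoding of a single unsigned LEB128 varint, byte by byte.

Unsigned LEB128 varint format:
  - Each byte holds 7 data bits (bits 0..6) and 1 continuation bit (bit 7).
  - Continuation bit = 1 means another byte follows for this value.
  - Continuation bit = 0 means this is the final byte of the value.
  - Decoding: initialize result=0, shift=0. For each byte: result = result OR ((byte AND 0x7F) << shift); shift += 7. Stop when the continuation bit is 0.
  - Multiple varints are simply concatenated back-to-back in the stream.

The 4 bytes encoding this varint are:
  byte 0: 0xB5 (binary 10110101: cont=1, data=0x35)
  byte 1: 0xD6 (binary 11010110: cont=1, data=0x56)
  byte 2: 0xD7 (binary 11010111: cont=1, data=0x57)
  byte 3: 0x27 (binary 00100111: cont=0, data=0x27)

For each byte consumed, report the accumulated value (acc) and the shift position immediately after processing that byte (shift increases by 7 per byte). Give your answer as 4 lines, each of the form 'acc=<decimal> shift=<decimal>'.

Answer: acc=53 shift=7
acc=11061 shift=14
acc=1436469 shift=21
acc=83225397 shift=28

Derivation:
byte 0=0xB5: payload=0x35=53, contrib = 53<<0 = 53; acc -> 53, shift -> 7
byte 1=0xD6: payload=0x56=86, contrib = 86<<7 = 11008; acc -> 11061, shift -> 14
byte 2=0xD7: payload=0x57=87, contrib = 87<<14 = 1425408; acc -> 1436469, shift -> 21
byte 3=0x27: payload=0x27=39, contrib = 39<<21 = 81788928; acc -> 83225397, shift -> 28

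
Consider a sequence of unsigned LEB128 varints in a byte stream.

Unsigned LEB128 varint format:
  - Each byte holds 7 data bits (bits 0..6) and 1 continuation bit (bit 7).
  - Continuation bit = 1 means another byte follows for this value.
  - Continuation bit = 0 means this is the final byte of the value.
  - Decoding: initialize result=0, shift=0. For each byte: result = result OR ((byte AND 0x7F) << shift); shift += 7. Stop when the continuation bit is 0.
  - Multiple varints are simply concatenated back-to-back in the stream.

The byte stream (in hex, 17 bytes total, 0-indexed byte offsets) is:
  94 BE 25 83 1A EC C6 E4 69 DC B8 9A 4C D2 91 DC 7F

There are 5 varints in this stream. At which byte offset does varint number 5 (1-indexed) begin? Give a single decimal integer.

  byte[0]=0x94 cont=1 payload=0x14=20: acc |= 20<<0 -> acc=20 shift=7
  byte[1]=0xBE cont=1 payload=0x3E=62: acc |= 62<<7 -> acc=7956 shift=14
  byte[2]=0x25 cont=0 payload=0x25=37: acc |= 37<<14 -> acc=614164 shift=21 [end]
Varint 1: bytes[0:3] = 94 BE 25 -> value 614164 (3 byte(s))
  byte[3]=0x83 cont=1 payload=0x03=3: acc |= 3<<0 -> acc=3 shift=7
  byte[4]=0x1A cont=0 payload=0x1A=26: acc |= 26<<7 -> acc=3331 shift=14 [end]
Varint 2: bytes[3:5] = 83 1A -> value 3331 (2 byte(s))
  byte[5]=0xEC cont=1 payload=0x6C=108: acc |= 108<<0 -> acc=108 shift=7
  byte[6]=0xC6 cont=1 payload=0x46=70: acc |= 70<<7 -> acc=9068 shift=14
  byte[7]=0xE4 cont=1 payload=0x64=100: acc |= 100<<14 -> acc=1647468 shift=21
  byte[8]=0x69 cont=0 payload=0x69=105: acc |= 105<<21 -> acc=221848428 shift=28 [end]
Varint 3: bytes[5:9] = EC C6 E4 69 -> value 221848428 (4 byte(s))
  byte[9]=0xDC cont=1 payload=0x5C=92: acc |= 92<<0 -> acc=92 shift=7
  byte[10]=0xB8 cont=1 payload=0x38=56: acc |= 56<<7 -> acc=7260 shift=14
  byte[11]=0x9A cont=1 payload=0x1A=26: acc |= 26<<14 -> acc=433244 shift=21
  byte[12]=0x4C cont=0 payload=0x4C=76: acc |= 76<<21 -> acc=159816796 shift=28 [end]
Varint 4: bytes[9:13] = DC B8 9A 4C -> value 159816796 (4 byte(s))
  byte[13]=0xD2 cont=1 payload=0x52=82: acc |= 82<<0 -> acc=82 shift=7
  byte[14]=0x91 cont=1 payload=0x11=17: acc |= 17<<7 -> acc=2258 shift=14
  byte[15]=0xDC cont=1 payload=0x5C=92: acc |= 92<<14 -> acc=1509586 shift=21
  byte[16]=0x7F cont=0 payload=0x7F=127: acc |= 127<<21 -> acc=267847890 shift=28 [end]
Varint 5: bytes[13:17] = D2 91 DC 7F -> value 267847890 (4 byte(s))

Answer: 13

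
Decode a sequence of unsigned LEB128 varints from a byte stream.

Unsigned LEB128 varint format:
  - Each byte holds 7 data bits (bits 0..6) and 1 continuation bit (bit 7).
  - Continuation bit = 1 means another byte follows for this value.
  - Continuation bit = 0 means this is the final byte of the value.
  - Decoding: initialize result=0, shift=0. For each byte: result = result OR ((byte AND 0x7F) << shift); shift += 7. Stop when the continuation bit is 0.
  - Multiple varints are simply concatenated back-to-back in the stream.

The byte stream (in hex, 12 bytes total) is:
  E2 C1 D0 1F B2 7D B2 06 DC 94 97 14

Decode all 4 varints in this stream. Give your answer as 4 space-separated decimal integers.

  byte[0]=0xE2 cont=1 payload=0x62=98: acc |= 98<<0 -> acc=98 shift=7
  byte[1]=0xC1 cont=1 payload=0x41=65: acc |= 65<<7 -> acc=8418 shift=14
  byte[2]=0xD0 cont=1 payload=0x50=80: acc |= 80<<14 -> acc=1319138 shift=21
  byte[3]=0x1F cont=0 payload=0x1F=31: acc |= 31<<21 -> acc=66330850 shift=28 [end]
Varint 1: bytes[0:4] = E2 C1 D0 1F -> value 66330850 (4 byte(s))
  byte[4]=0xB2 cont=1 payload=0x32=50: acc |= 50<<0 -> acc=50 shift=7
  byte[5]=0x7D cont=0 payload=0x7D=125: acc |= 125<<7 -> acc=16050 shift=14 [end]
Varint 2: bytes[4:6] = B2 7D -> value 16050 (2 byte(s))
  byte[6]=0xB2 cont=1 payload=0x32=50: acc |= 50<<0 -> acc=50 shift=7
  byte[7]=0x06 cont=0 payload=0x06=6: acc |= 6<<7 -> acc=818 shift=14 [end]
Varint 3: bytes[6:8] = B2 06 -> value 818 (2 byte(s))
  byte[8]=0xDC cont=1 payload=0x5C=92: acc |= 92<<0 -> acc=92 shift=7
  byte[9]=0x94 cont=1 payload=0x14=20: acc |= 20<<7 -> acc=2652 shift=14
  byte[10]=0x97 cont=1 payload=0x17=23: acc |= 23<<14 -> acc=379484 shift=21
  byte[11]=0x14 cont=0 payload=0x14=20: acc |= 20<<21 -> acc=42322524 shift=28 [end]
Varint 4: bytes[8:12] = DC 94 97 14 -> value 42322524 (4 byte(s))

Answer: 66330850 16050 818 42322524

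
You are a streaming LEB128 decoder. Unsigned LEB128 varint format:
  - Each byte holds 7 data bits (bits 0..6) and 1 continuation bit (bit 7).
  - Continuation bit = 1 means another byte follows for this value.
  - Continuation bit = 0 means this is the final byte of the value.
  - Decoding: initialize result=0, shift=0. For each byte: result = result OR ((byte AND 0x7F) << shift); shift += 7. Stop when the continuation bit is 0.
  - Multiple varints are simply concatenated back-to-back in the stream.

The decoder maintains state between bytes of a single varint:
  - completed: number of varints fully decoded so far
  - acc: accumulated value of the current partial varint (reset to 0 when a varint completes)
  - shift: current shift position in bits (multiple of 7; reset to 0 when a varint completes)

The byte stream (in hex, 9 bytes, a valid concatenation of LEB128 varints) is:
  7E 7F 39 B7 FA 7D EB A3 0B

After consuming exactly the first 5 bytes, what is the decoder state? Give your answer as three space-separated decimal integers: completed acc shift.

Answer: 3 15671 14

Derivation:
byte[0]=0x7E cont=0 payload=0x7E: varint #1 complete (value=126); reset -> completed=1 acc=0 shift=0
byte[1]=0x7F cont=0 payload=0x7F: varint #2 complete (value=127); reset -> completed=2 acc=0 shift=0
byte[2]=0x39 cont=0 payload=0x39: varint #3 complete (value=57); reset -> completed=3 acc=0 shift=0
byte[3]=0xB7 cont=1 payload=0x37: acc |= 55<<0 -> completed=3 acc=55 shift=7
byte[4]=0xFA cont=1 payload=0x7A: acc |= 122<<7 -> completed=3 acc=15671 shift=14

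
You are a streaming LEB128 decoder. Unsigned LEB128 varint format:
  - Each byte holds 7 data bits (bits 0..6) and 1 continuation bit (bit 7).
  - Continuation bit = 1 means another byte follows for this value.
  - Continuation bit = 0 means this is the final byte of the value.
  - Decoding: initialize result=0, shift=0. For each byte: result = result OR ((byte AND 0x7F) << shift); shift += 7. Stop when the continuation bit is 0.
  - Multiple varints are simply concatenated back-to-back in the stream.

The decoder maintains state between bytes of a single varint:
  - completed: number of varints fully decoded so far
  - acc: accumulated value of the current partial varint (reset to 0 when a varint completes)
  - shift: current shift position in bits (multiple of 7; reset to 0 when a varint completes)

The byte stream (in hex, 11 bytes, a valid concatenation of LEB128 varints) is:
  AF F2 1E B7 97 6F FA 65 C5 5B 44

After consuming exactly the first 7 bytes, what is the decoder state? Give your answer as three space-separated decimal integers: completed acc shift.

Answer: 2 122 7

Derivation:
byte[0]=0xAF cont=1 payload=0x2F: acc |= 47<<0 -> completed=0 acc=47 shift=7
byte[1]=0xF2 cont=1 payload=0x72: acc |= 114<<7 -> completed=0 acc=14639 shift=14
byte[2]=0x1E cont=0 payload=0x1E: varint #1 complete (value=506159); reset -> completed=1 acc=0 shift=0
byte[3]=0xB7 cont=1 payload=0x37: acc |= 55<<0 -> completed=1 acc=55 shift=7
byte[4]=0x97 cont=1 payload=0x17: acc |= 23<<7 -> completed=1 acc=2999 shift=14
byte[5]=0x6F cont=0 payload=0x6F: varint #2 complete (value=1821623); reset -> completed=2 acc=0 shift=0
byte[6]=0xFA cont=1 payload=0x7A: acc |= 122<<0 -> completed=2 acc=122 shift=7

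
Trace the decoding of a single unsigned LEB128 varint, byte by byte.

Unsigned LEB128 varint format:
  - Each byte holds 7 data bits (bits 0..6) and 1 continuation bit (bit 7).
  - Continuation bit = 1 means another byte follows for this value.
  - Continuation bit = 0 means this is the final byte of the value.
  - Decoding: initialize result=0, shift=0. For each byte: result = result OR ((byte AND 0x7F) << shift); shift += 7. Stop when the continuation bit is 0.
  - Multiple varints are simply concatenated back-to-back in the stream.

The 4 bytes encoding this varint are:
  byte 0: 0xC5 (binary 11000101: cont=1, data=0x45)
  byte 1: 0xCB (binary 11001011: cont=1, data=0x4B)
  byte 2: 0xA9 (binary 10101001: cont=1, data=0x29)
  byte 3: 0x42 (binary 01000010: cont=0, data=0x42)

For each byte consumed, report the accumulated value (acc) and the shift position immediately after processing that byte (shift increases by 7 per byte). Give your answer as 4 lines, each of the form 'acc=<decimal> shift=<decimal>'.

byte 0=0xC5: payload=0x45=69, contrib = 69<<0 = 69; acc -> 69, shift -> 7
byte 1=0xCB: payload=0x4B=75, contrib = 75<<7 = 9600; acc -> 9669, shift -> 14
byte 2=0xA9: payload=0x29=41, contrib = 41<<14 = 671744; acc -> 681413, shift -> 21
byte 3=0x42: payload=0x42=66, contrib = 66<<21 = 138412032; acc -> 139093445, shift -> 28

Answer: acc=69 shift=7
acc=9669 shift=14
acc=681413 shift=21
acc=139093445 shift=28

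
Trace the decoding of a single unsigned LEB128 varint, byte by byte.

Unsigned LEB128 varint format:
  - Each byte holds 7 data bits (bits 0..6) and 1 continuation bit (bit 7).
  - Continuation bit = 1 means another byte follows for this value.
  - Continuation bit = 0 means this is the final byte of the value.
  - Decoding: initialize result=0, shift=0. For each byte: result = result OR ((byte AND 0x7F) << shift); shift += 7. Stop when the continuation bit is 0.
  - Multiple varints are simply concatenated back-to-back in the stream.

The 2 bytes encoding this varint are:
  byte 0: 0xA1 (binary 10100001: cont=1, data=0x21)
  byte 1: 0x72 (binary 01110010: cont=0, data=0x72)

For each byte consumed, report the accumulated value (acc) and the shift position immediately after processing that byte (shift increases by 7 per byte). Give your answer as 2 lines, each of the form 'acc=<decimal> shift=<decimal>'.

byte 0=0xA1: payload=0x21=33, contrib = 33<<0 = 33; acc -> 33, shift -> 7
byte 1=0x72: payload=0x72=114, contrib = 114<<7 = 14592; acc -> 14625, shift -> 14

Answer: acc=33 shift=7
acc=14625 shift=14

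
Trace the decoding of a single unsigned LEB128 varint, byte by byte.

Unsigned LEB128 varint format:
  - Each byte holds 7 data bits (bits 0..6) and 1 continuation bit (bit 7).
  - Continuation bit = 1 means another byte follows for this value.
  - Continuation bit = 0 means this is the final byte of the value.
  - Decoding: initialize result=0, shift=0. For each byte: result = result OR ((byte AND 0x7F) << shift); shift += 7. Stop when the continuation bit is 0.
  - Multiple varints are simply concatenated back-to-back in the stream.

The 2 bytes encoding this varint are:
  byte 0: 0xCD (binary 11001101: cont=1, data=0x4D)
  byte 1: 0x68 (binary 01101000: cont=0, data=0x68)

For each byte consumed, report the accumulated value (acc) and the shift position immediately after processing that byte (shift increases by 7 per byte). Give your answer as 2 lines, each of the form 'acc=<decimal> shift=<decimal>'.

byte 0=0xCD: payload=0x4D=77, contrib = 77<<0 = 77; acc -> 77, shift -> 7
byte 1=0x68: payload=0x68=104, contrib = 104<<7 = 13312; acc -> 13389, shift -> 14

Answer: acc=77 shift=7
acc=13389 shift=14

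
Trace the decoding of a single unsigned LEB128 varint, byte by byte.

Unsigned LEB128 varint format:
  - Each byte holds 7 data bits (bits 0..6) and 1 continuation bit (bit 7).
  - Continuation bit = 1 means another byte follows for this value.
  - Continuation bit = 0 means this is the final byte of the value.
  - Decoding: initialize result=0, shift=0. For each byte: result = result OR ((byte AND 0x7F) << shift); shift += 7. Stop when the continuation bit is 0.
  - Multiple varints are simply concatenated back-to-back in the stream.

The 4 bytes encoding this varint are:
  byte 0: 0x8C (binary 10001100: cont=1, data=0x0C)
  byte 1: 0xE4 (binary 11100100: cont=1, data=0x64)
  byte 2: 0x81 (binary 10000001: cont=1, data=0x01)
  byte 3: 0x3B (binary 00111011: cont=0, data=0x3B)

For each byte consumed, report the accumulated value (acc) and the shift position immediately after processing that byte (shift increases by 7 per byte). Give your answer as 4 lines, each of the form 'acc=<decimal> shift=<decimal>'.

Answer: acc=12 shift=7
acc=12812 shift=14
acc=29196 shift=21
acc=123761164 shift=28

Derivation:
byte 0=0x8C: payload=0x0C=12, contrib = 12<<0 = 12; acc -> 12, shift -> 7
byte 1=0xE4: payload=0x64=100, contrib = 100<<7 = 12800; acc -> 12812, shift -> 14
byte 2=0x81: payload=0x01=1, contrib = 1<<14 = 16384; acc -> 29196, shift -> 21
byte 3=0x3B: payload=0x3B=59, contrib = 59<<21 = 123731968; acc -> 123761164, shift -> 28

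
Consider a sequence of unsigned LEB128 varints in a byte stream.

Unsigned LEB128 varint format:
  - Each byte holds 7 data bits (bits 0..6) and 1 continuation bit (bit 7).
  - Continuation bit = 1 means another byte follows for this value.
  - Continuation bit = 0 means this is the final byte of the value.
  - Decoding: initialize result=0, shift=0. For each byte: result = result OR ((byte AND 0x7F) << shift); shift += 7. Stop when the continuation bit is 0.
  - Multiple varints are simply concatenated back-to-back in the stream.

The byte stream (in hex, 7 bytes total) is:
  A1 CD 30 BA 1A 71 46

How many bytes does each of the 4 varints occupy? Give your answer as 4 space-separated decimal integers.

Answer: 3 2 1 1

Derivation:
  byte[0]=0xA1 cont=1 payload=0x21=33: acc |= 33<<0 -> acc=33 shift=7
  byte[1]=0xCD cont=1 payload=0x4D=77: acc |= 77<<7 -> acc=9889 shift=14
  byte[2]=0x30 cont=0 payload=0x30=48: acc |= 48<<14 -> acc=796321 shift=21 [end]
Varint 1: bytes[0:3] = A1 CD 30 -> value 796321 (3 byte(s))
  byte[3]=0xBA cont=1 payload=0x3A=58: acc |= 58<<0 -> acc=58 shift=7
  byte[4]=0x1A cont=0 payload=0x1A=26: acc |= 26<<7 -> acc=3386 shift=14 [end]
Varint 2: bytes[3:5] = BA 1A -> value 3386 (2 byte(s))
  byte[5]=0x71 cont=0 payload=0x71=113: acc |= 113<<0 -> acc=113 shift=7 [end]
Varint 3: bytes[5:6] = 71 -> value 113 (1 byte(s))
  byte[6]=0x46 cont=0 payload=0x46=70: acc |= 70<<0 -> acc=70 shift=7 [end]
Varint 4: bytes[6:7] = 46 -> value 70 (1 byte(s))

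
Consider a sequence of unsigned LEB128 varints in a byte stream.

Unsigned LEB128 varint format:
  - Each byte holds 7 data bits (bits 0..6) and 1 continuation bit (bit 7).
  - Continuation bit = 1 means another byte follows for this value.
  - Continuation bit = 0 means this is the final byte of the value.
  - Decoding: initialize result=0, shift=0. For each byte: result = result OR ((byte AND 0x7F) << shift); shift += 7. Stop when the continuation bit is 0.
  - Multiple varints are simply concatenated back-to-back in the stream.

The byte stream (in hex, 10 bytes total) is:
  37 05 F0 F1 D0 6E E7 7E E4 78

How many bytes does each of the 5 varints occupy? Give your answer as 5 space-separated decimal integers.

  byte[0]=0x37 cont=0 payload=0x37=55: acc |= 55<<0 -> acc=55 shift=7 [end]
Varint 1: bytes[0:1] = 37 -> value 55 (1 byte(s))
  byte[1]=0x05 cont=0 payload=0x05=5: acc |= 5<<0 -> acc=5 shift=7 [end]
Varint 2: bytes[1:2] = 05 -> value 5 (1 byte(s))
  byte[2]=0xF0 cont=1 payload=0x70=112: acc |= 112<<0 -> acc=112 shift=7
  byte[3]=0xF1 cont=1 payload=0x71=113: acc |= 113<<7 -> acc=14576 shift=14
  byte[4]=0xD0 cont=1 payload=0x50=80: acc |= 80<<14 -> acc=1325296 shift=21
  byte[5]=0x6E cont=0 payload=0x6E=110: acc |= 110<<21 -> acc=232012016 shift=28 [end]
Varint 3: bytes[2:6] = F0 F1 D0 6E -> value 232012016 (4 byte(s))
  byte[6]=0xE7 cont=1 payload=0x67=103: acc |= 103<<0 -> acc=103 shift=7
  byte[7]=0x7E cont=0 payload=0x7E=126: acc |= 126<<7 -> acc=16231 shift=14 [end]
Varint 4: bytes[6:8] = E7 7E -> value 16231 (2 byte(s))
  byte[8]=0xE4 cont=1 payload=0x64=100: acc |= 100<<0 -> acc=100 shift=7
  byte[9]=0x78 cont=0 payload=0x78=120: acc |= 120<<7 -> acc=15460 shift=14 [end]
Varint 5: bytes[8:10] = E4 78 -> value 15460 (2 byte(s))

Answer: 1 1 4 2 2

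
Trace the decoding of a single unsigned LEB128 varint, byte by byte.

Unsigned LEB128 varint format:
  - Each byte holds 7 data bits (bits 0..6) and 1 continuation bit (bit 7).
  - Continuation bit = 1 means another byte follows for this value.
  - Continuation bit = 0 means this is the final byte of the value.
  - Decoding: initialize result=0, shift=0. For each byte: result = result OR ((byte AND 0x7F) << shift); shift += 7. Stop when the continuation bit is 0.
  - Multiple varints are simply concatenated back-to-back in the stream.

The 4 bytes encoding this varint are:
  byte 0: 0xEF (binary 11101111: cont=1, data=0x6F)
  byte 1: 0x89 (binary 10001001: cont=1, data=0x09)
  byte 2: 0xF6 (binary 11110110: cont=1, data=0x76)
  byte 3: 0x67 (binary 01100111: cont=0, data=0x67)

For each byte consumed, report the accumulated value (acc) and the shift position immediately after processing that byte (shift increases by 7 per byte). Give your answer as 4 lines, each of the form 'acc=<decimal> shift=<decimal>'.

Answer: acc=111 shift=7
acc=1263 shift=14
acc=1934575 shift=21
acc=217941231 shift=28

Derivation:
byte 0=0xEF: payload=0x6F=111, contrib = 111<<0 = 111; acc -> 111, shift -> 7
byte 1=0x89: payload=0x09=9, contrib = 9<<7 = 1152; acc -> 1263, shift -> 14
byte 2=0xF6: payload=0x76=118, contrib = 118<<14 = 1933312; acc -> 1934575, shift -> 21
byte 3=0x67: payload=0x67=103, contrib = 103<<21 = 216006656; acc -> 217941231, shift -> 28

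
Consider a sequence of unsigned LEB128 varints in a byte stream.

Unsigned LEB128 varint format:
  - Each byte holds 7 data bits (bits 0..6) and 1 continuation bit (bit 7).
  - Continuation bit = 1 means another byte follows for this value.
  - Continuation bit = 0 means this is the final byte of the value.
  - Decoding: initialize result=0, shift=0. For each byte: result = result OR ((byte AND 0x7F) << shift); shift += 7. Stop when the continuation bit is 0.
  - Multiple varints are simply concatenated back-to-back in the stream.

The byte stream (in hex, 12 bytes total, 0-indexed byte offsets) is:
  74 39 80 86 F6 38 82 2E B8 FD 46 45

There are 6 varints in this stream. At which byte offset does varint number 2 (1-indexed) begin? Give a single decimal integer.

Answer: 1

Derivation:
  byte[0]=0x74 cont=0 payload=0x74=116: acc |= 116<<0 -> acc=116 shift=7 [end]
Varint 1: bytes[0:1] = 74 -> value 116 (1 byte(s))
  byte[1]=0x39 cont=0 payload=0x39=57: acc |= 57<<0 -> acc=57 shift=7 [end]
Varint 2: bytes[1:2] = 39 -> value 57 (1 byte(s))
  byte[2]=0x80 cont=1 payload=0x00=0: acc |= 0<<0 -> acc=0 shift=7
  byte[3]=0x86 cont=1 payload=0x06=6: acc |= 6<<7 -> acc=768 shift=14
  byte[4]=0xF6 cont=1 payload=0x76=118: acc |= 118<<14 -> acc=1934080 shift=21
  byte[5]=0x38 cont=0 payload=0x38=56: acc |= 56<<21 -> acc=119374592 shift=28 [end]
Varint 3: bytes[2:6] = 80 86 F6 38 -> value 119374592 (4 byte(s))
  byte[6]=0x82 cont=1 payload=0x02=2: acc |= 2<<0 -> acc=2 shift=7
  byte[7]=0x2E cont=0 payload=0x2E=46: acc |= 46<<7 -> acc=5890 shift=14 [end]
Varint 4: bytes[6:8] = 82 2E -> value 5890 (2 byte(s))
  byte[8]=0xB8 cont=1 payload=0x38=56: acc |= 56<<0 -> acc=56 shift=7
  byte[9]=0xFD cont=1 payload=0x7D=125: acc |= 125<<7 -> acc=16056 shift=14
  byte[10]=0x46 cont=0 payload=0x46=70: acc |= 70<<14 -> acc=1162936 shift=21 [end]
Varint 5: bytes[8:11] = B8 FD 46 -> value 1162936 (3 byte(s))
  byte[11]=0x45 cont=0 payload=0x45=69: acc |= 69<<0 -> acc=69 shift=7 [end]
Varint 6: bytes[11:12] = 45 -> value 69 (1 byte(s))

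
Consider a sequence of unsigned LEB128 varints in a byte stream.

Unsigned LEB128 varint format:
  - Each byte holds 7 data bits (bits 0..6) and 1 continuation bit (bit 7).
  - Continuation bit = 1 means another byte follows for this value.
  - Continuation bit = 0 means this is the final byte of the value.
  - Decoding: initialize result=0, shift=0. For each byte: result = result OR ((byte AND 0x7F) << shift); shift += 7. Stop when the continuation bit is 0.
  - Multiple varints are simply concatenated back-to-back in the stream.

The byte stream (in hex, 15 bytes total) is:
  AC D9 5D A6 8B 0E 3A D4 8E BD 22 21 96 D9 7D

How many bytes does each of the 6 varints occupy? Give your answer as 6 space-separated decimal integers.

Answer: 3 3 1 4 1 3

Derivation:
  byte[0]=0xAC cont=1 payload=0x2C=44: acc |= 44<<0 -> acc=44 shift=7
  byte[1]=0xD9 cont=1 payload=0x59=89: acc |= 89<<7 -> acc=11436 shift=14
  byte[2]=0x5D cont=0 payload=0x5D=93: acc |= 93<<14 -> acc=1535148 shift=21 [end]
Varint 1: bytes[0:3] = AC D9 5D -> value 1535148 (3 byte(s))
  byte[3]=0xA6 cont=1 payload=0x26=38: acc |= 38<<0 -> acc=38 shift=7
  byte[4]=0x8B cont=1 payload=0x0B=11: acc |= 11<<7 -> acc=1446 shift=14
  byte[5]=0x0E cont=0 payload=0x0E=14: acc |= 14<<14 -> acc=230822 shift=21 [end]
Varint 2: bytes[3:6] = A6 8B 0E -> value 230822 (3 byte(s))
  byte[6]=0x3A cont=0 payload=0x3A=58: acc |= 58<<0 -> acc=58 shift=7 [end]
Varint 3: bytes[6:7] = 3A -> value 58 (1 byte(s))
  byte[7]=0xD4 cont=1 payload=0x54=84: acc |= 84<<0 -> acc=84 shift=7
  byte[8]=0x8E cont=1 payload=0x0E=14: acc |= 14<<7 -> acc=1876 shift=14
  byte[9]=0xBD cont=1 payload=0x3D=61: acc |= 61<<14 -> acc=1001300 shift=21
  byte[10]=0x22 cont=0 payload=0x22=34: acc |= 34<<21 -> acc=72304468 shift=28 [end]
Varint 4: bytes[7:11] = D4 8E BD 22 -> value 72304468 (4 byte(s))
  byte[11]=0x21 cont=0 payload=0x21=33: acc |= 33<<0 -> acc=33 shift=7 [end]
Varint 5: bytes[11:12] = 21 -> value 33 (1 byte(s))
  byte[12]=0x96 cont=1 payload=0x16=22: acc |= 22<<0 -> acc=22 shift=7
  byte[13]=0xD9 cont=1 payload=0x59=89: acc |= 89<<7 -> acc=11414 shift=14
  byte[14]=0x7D cont=0 payload=0x7D=125: acc |= 125<<14 -> acc=2059414 shift=21 [end]
Varint 6: bytes[12:15] = 96 D9 7D -> value 2059414 (3 byte(s))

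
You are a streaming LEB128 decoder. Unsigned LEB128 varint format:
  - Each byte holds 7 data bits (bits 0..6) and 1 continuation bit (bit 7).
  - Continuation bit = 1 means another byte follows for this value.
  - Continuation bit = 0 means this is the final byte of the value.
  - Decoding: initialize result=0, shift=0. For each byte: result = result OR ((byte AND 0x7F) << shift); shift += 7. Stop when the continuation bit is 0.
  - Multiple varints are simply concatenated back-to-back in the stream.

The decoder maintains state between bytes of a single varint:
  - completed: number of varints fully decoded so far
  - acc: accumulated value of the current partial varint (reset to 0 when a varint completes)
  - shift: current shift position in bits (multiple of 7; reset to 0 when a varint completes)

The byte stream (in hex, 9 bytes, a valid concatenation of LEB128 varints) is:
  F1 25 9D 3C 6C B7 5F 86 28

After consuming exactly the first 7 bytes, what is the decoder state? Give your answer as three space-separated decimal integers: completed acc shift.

Answer: 4 0 0

Derivation:
byte[0]=0xF1 cont=1 payload=0x71: acc |= 113<<0 -> completed=0 acc=113 shift=7
byte[1]=0x25 cont=0 payload=0x25: varint #1 complete (value=4849); reset -> completed=1 acc=0 shift=0
byte[2]=0x9D cont=1 payload=0x1D: acc |= 29<<0 -> completed=1 acc=29 shift=7
byte[3]=0x3C cont=0 payload=0x3C: varint #2 complete (value=7709); reset -> completed=2 acc=0 shift=0
byte[4]=0x6C cont=0 payload=0x6C: varint #3 complete (value=108); reset -> completed=3 acc=0 shift=0
byte[5]=0xB7 cont=1 payload=0x37: acc |= 55<<0 -> completed=3 acc=55 shift=7
byte[6]=0x5F cont=0 payload=0x5F: varint #4 complete (value=12215); reset -> completed=4 acc=0 shift=0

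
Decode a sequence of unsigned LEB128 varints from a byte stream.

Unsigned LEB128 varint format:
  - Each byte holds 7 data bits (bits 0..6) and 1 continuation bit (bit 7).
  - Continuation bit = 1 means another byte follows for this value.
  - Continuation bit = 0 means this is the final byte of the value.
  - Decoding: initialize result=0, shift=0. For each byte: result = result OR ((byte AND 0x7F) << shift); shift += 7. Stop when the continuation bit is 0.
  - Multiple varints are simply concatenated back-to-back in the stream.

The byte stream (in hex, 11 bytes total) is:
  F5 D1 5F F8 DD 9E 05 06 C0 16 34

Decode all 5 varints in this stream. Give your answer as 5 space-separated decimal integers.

Answer: 1566965 10989304 6 2880 52

Derivation:
  byte[0]=0xF5 cont=1 payload=0x75=117: acc |= 117<<0 -> acc=117 shift=7
  byte[1]=0xD1 cont=1 payload=0x51=81: acc |= 81<<7 -> acc=10485 shift=14
  byte[2]=0x5F cont=0 payload=0x5F=95: acc |= 95<<14 -> acc=1566965 shift=21 [end]
Varint 1: bytes[0:3] = F5 D1 5F -> value 1566965 (3 byte(s))
  byte[3]=0xF8 cont=1 payload=0x78=120: acc |= 120<<0 -> acc=120 shift=7
  byte[4]=0xDD cont=1 payload=0x5D=93: acc |= 93<<7 -> acc=12024 shift=14
  byte[5]=0x9E cont=1 payload=0x1E=30: acc |= 30<<14 -> acc=503544 shift=21
  byte[6]=0x05 cont=0 payload=0x05=5: acc |= 5<<21 -> acc=10989304 shift=28 [end]
Varint 2: bytes[3:7] = F8 DD 9E 05 -> value 10989304 (4 byte(s))
  byte[7]=0x06 cont=0 payload=0x06=6: acc |= 6<<0 -> acc=6 shift=7 [end]
Varint 3: bytes[7:8] = 06 -> value 6 (1 byte(s))
  byte[8]=0xC0 cont=1 payload=0x40=64: acc |= 64<<0 -> acc=64 shift=7
  byte[9]=0x16 cont=0 payload=0x16=22: acc |= 22<<7 -> acc=2880 shift=14 [end]
Varint 4: bytes[8:10] = C0 16 -> value 2880 (2 byte(s))
  byte[10]=0x34 cont=0 payload=0x34=52: acc |= 52<<0 -> acc=52 shift=7 [end]
Varint 5: bytes[10:11] = 34 -> value 52 (1 byte(s))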